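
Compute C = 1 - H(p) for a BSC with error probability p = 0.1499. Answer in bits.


H(p) = -p*log2(p) - (1-p)*log2(1-p) = -0.1499*log2(0.1499) - 0.8501*log2(0.8501) = 0.410415 + 0.199175 = 0.6096. C = 1 - H(p) = 1 - 0.6096 = 0.3904

0.3904 bits


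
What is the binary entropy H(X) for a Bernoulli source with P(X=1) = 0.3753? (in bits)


H = -p*log2(p) - (1-p)*log2(1-p). -0.3753*log2(0.3753) = 0.530631; -0.6247*log2(0.6247) = 0.424024. H = 0.530631 + 0.424024 = 0.9547

0.9547 bits


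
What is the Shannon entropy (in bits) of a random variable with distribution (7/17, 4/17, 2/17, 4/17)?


H = -sum(p_i * log2(p_i)). Terms: -(7/17)*log2(7/17) = 0.527103; -(4/17)*log2(4/17) = 0.491168; -(2/17)*log2(2/17) = 0.363231; -(4/17)*log2(4/17) = 0.491168. H = 0.527103 + 0.491168 + 0.363231 + 0.491168 = 1.8727

1.8727 bits


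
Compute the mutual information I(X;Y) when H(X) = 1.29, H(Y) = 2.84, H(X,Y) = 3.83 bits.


I(X;Y) = H(X) + H(Y) - H(X,Y) = 1.29 + 2.84 - 3.83 = 0.3

0.3 bits


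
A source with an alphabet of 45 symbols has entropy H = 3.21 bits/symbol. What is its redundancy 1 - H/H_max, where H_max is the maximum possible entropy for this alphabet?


H_max = log2(K) = log2(45) = 5.4919 bits/symbol. Redundancy = 1 - H/H_max = 1 - 3.21/5.4919 = 1 - 0.5845 = 0.4155

0.4155


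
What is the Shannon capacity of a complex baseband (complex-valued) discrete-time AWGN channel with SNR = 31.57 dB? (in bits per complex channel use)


SNR_linear = 10^(31.57/10) = 1435.4894; C = log2(1 + SNR_linear) = log2(1 + 1435.4894) = 10.4883

10.4883 bits/channel use


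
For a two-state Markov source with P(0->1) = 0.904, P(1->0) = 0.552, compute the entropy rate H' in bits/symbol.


Stationary distribution: pi_0 = p10/(p01+p10) = 0.3791, pi_1 = 0.6209. Entropy rate H' = pi_0*H(p01) + pi_1*H(p10) = 0.3791*0.4562 + 0.6209*0.9922 = 0.789

0.789 bits/symbol


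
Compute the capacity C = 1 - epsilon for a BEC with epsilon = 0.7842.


C = 1 - epsilon = 1 - 0.7842 = 0.2158

0.2158 bits


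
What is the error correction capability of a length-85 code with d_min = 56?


Correction capability = floor((d-1)/2) = floor((56-1)/2) = 27

27 errors


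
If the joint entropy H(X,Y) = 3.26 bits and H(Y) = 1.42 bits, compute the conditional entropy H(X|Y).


H(X|Y) = H(X,Y) - H(Y) = 3.26 - 1.42 = 1.84

1.84 bits


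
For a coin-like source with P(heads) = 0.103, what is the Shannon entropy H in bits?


H = -p*log2(p) - (1-p)*log2(1-p). -0.103*log2(0.103) = 0.337766; -0.897*log2(0.897) = 0.140668. H = 0.337766 + 0.140668 = 0.4784

0.4784 bits


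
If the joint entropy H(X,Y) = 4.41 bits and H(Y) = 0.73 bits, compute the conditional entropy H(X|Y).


H(X|Y) = H(X,Y) - H(Y) = 4.41 - 0.73 = 3.68

3.68 bits


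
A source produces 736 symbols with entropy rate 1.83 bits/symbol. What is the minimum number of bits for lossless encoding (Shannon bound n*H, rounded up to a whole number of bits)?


Minimum bits >= n * H = 736 * 1.83 = 1346.88, rounded up to a whole number of bits = 1347

1347 bits


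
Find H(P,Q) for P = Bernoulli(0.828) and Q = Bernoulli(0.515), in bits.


H(P,Q) = -p*log2(q) - (1-p)*log2(1-q). -0.828*log2(0.515) = 0.792690; -0.172*log2(0.485) = 0.179558. H(P,Q) = 0.792690 + 0.179558 = 0.9722

0.9722 bits


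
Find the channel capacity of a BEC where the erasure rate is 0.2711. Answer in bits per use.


C = 1 - epsilon = 1 - 0.2711 = 0.7289

0.7289 bits


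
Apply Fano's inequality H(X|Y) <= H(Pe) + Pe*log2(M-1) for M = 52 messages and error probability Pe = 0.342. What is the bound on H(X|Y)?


H(Pe) = -Pe*log2(Pe) - (1-Pe)*log2(1-Pe) = -0.342*log2(0.342) - 0.658*log2(0.658) = 0.529393 + 0.397327 = 0.9267. Pe*log2(M-1) = 0.342*log2(51) = 1.939969. Bound = H(Pe) + Pe*log2(M-1) = 0.529393 + 0.397327 + 1.939969 = 2.8667

2.8667 bits


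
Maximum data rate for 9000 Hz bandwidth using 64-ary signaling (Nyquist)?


Rate = 2 * B * log2(M) = 2 * 9000 * 6.0 = 108000.0

108000.0 bps


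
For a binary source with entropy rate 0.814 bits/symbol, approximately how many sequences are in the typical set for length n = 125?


log2|A_typical| = nH = 125 * 0.814 = 101.75, so |A_typical| ~ 2^101.75 = 4.264e+30

4.264e+30


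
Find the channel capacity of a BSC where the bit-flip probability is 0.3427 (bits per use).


H(p) = -p*log2(p) - (1-p)*log2(1-p) = -0.3427*log2(0.3427) - 0.6573*log2(0.6573) = 0.529465 + 0.397914 = 0.9274. C = 1 - H(p) = 1 - 0.9274 = 0.0726

0.0726 bits


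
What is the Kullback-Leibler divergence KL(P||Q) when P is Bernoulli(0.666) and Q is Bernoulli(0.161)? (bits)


KL = p*log2(p/q) + (1-p)*log2((1-p)/(1-q)) = 0.666*log2(0.666/0.161) + 0.334*log2(0.334/0.839) = 0.9204

0.9204 bits


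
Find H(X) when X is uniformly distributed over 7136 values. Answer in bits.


H = log2(n) = log2(7136) = 12.8009

12.8009 bits


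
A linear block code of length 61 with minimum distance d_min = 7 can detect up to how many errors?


Detection capability = d_min - 1 = 7 - 1 = 6

6 errors


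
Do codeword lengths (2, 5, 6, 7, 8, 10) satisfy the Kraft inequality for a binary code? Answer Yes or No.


Kraft sum = sum(2^(-l_i)) = 0.3096, need <= 1. Result: satisfied (a binary prefix-free code with these lengths exists)

Yes


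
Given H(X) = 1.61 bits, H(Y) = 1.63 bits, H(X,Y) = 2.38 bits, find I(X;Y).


I(X;Y) = H(X) + H(Y) - H(X,Y) = 1.61 + 1.63 - 2.38 = 0.86

0.86 bits


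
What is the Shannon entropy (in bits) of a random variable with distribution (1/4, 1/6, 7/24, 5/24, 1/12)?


H = -sum(p_i * log2(p_i)). Terms: -(1/4)*log2(1/4) = 0.500000; -(1/6)*log2(1/6) = 0.430827; -(7/24)*log2(7/24) = 0.518469; -(5/24)*log2(5/24) = 0.471466; -(1/12)*log2(1/12) = 0.298747. H = 0.500000 + 0.430827 + 0.518469 + 0.471466 + 0.298747 = 2.2195

2.2195 bits


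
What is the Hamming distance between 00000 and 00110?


Count differing positions: . . ^ ^ . = 2 differences

2


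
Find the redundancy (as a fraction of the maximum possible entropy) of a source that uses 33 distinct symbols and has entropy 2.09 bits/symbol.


H_max = log2(K) = log2(33) = 5.0444 bits/symbol. Redundancy = 1 - H/H_max = 1 - 2.09/5.0444 = 1 - 0.4143 = 0.5857

0.5857


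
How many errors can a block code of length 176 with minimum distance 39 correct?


Correction capability = floor((d-1)/2) = floor((39-1)/2) = 19

19 errors


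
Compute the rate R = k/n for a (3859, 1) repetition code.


Rate = k/n = 1/3859

1/3859


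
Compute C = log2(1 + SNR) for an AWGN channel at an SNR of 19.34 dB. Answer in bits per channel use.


SNR_linear = 10^(19.34/10) = 85.9014; C = log2(1 + SNR_linear) = log2(1 + 85.9014) = 6.4413

6.4413 bits/channel use


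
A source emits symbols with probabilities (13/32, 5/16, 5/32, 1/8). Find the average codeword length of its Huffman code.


Huffman construction (repeatedly merge the two least-probable nodes; each merge adds 1 bit to every symbol beneath it): 1/8 + 5/32 = 9/32; 9/32 + 5/16 = 19/32; 13/32 + 19/32 = 1. Resulting codeword lengths (in the order the probabilities were given): (1, 2, 3, 3). L_avg = sum(p_i * l_i) = 13/32*1 + 5/16*2 + 5/32*3 + 1/8*3 = 15/8 = 1.875

1.875 bits


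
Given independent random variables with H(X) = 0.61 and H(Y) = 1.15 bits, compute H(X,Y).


For independent variables, H(X,Y) = H(X) + H(Y) = 0.61 + 1.15 = 1.76

1.76 bits


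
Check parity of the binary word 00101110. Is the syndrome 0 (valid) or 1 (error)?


Syndrome = XOR of all bits = 0 XOR 0 XOR 1 XOR 0 XOR 1 XOR 1 XOR 1 XOR 0 = 0

0


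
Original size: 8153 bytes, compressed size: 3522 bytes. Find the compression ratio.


Ratio = original / compressed = 8153 / 3522 = 2.3149

2.3149


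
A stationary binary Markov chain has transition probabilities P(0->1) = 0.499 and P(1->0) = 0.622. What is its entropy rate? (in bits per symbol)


Stationary distribution: pi_0 = p10/(p01+p10) = 0.5549, pi_1 = 0.4451. Entropy rate H' = pi_0*H(p01) + pi_1*H(p10) = 0.5549*1.0 + 0.4451*0.9566 = 0.9807

0.9807 bits/symbol


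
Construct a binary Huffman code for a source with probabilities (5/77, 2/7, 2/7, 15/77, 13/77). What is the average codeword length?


Huffman construction (repeatedly merge the two least-probable nodes; each merge adds 1 bit to every symbol beneath it): 5/77 + 13/77 = 18/77; 15/77 + 18/77 = 3/7; 2/7 + 2/7 = 4/7; 3/7 + 4/7 = 1. Resulting codeword lengths (in the order the probabilities were given): (3, 2, 2, 2, 3). L_avg = sum(p_i * l_i) = 5/77*3 + 2/7*2 + 2/7*2 + 15/77*2 + 13/77*3 = 172/77 = 2.2338

2.2338 bits


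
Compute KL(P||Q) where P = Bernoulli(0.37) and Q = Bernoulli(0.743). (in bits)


KL = p*log2(p/q) + (1-p)*log2((1-p)/(1-q)) = 0.37*log2(0.37/0.743) + 0.63*log2(0.63/0.257) = 0.4428

0.4428 bits


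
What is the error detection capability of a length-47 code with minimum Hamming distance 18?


Detection capability = d_min - 1 = 18 - 1 = 17

17 errors


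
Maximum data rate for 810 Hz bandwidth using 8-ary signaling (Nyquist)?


Rate = 2 * B * log2(M) = 2 * 810 * 3.0 = 4860.0

4860.0 bps


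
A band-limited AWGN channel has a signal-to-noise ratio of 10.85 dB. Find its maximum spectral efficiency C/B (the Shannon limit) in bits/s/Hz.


SNR_linear = 10^(10.85/10) = 12.1619; C/B = log2(1 + SNR_linear) = log2(1 + 12.1619) = 3.7183

3.7183 bits/s/Hz


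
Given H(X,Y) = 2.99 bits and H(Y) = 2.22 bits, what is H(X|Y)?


H(X|Y) = H(X,Y) - H(Y) = 2.99 - 2.22 = 0.77

0.77 bits


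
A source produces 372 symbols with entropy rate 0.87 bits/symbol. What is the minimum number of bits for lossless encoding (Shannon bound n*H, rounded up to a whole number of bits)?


Minimum bits >= n * H = 372 * 0.87 = 323.64, rounded up to a whole number of bits = 324

324 bits


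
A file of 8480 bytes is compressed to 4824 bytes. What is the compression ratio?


Ratio = original / compressed = 8480 / 4824 = 1.7579

1.7579


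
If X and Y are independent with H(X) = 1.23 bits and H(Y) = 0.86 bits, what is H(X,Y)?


For independent variables, H(X,Y) = H(X) + H(Y) = 1.23 + 0.86 = 2.09

2.09 bits


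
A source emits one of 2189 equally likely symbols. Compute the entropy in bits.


H = log2(n) = log2(2189) = 11.0961

11.0961 bits


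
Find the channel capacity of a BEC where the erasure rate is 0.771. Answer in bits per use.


C = 1 - epsilon = 1 - 0.771 = 0.229

0.229 bits


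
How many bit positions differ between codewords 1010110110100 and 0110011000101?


Count differing positions: ^ ^ . . ^ . ^ ^ ^ . . . ^ = 7 differences

7


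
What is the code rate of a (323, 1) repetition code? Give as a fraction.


Rate = k/n = 1/323

1/323


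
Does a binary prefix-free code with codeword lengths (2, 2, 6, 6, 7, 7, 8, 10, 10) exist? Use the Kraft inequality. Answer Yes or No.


Kraft sum = sum(2^(-l_i)) = 0.5527, need <= 1. Result: satisfied (a binary prefix-free code with these lengths exists)

Yes


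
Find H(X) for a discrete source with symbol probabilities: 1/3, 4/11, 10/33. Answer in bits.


H = -sum(p_i * log2(p_i)). Terms: -(1/3)*log2(1/3) = 0.528321; -(4/11)*log2(4/11) = 0.530702; -(10/33)*log2(10/33) = 0.521959. H = 0.528321 + 0.530702 + 0.521959 = 1.581

1.581 bits


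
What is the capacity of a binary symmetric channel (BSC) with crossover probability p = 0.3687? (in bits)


H(p) = -p*log2(p) - (1-p)*log2(1-p) = -0.3687*log2(0.3687) - 0.6313*log2(0.6313) = 0.530737 + 0.418932 = 0.9497. C = 1 - H(p) = 1 - 0.9497 = 0.0503

0.0503 bits


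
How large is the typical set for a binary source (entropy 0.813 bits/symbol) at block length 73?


log2|A_typical| = nH = 73 * 0.813 = 59.349, so |A_typical| ~ 2^59.349 = 7.342e+17

7.342e+17


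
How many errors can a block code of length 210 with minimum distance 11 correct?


Correction capability = floor((d-1)/2) = floor((11-1)/2) = 5

5 errors


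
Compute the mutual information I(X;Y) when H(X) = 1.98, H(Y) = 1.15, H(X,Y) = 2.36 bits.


I(X;Y) = H(X) + H(Y) - H(X,Y) = 1.98 + 1.15 - 2.36 = 0.77

0.77 bits


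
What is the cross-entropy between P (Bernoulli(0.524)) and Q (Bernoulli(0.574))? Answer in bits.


H(P,Q) = -p*log2(q) - (1-p)*log2(1-q). -0.524*log2(0.574) = 0.419660; -0.476*log2(0.426) = 0.585992. H(P,Q) = 0.419660 + 0.585992 = 1.0057

1.0057 bits


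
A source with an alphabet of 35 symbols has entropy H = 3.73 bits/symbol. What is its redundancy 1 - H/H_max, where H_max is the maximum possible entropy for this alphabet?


H_max = log2(K) = log2(35) = 5.1293 bits/symbol. Redundancy = 1 - H/H_max = 1 - 3.73/5.1293 = 1 - 0.7272 = 0.2728

0.2728


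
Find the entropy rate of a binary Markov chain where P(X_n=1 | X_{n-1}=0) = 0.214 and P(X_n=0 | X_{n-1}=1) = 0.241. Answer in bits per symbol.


Stationary distribution: pi_0 = p10/(p01+p10) = 0.5297, pi_1 = 0.4703. Entropy rate H' = pi_0*H(p01) + pi_1*H(p10) = 0.5297*0.7491 + 0.4703*0.7967 = 0.7715

0.7715 bits/symbol


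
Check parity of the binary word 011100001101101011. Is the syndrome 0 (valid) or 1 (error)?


Syndrome = XOR of all bits = 0 XOR 1 XOR 1 XOR 1 XOR 0 XOR 0 XOR 0 XOR 0 XOR 1 XOR 1 XOR 0 XOR 1 XOR 1 XOR 0 XOR 1 XOR 0 XOR 1 XOR 1 = 0

0


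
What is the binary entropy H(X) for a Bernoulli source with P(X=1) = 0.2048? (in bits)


H = -p*log2(p) - (1-p)*log2(1-p). -0.2048*log2(0.2048) = 0.468523; -0.7952*log2(0.7952) = 0.262901. H = 0.468523 + 0.262901 = 0.7314

0.7314 bits


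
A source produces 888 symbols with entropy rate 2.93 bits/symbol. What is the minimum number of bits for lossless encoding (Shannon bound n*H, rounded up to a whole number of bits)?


Minimum bits >= n * H = 888 * 2.93 = 2601.84, rounded up to a whole number of bits = 2602

2602 bits


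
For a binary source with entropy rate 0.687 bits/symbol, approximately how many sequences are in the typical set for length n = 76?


log2|A_typical| = nH = 76 * 0.687 = 52.212, so |A_typical| ~ 2^52.212 = 5.216e+15

5.216e+15


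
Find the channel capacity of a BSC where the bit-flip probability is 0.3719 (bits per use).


H(p) = -p*log2(p) - (1-p)*log2(1-p) = -0.3719*log2(0.3719) - 0.6281*log2(0.6281) = 0.530706 + 0.421414 = 0.9521. C = 1 - H(p) = 1 - 0.9521 = 0.0479

0.0479 bits


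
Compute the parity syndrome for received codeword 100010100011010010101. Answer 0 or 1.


Syndrome = XOR of all bits = 1 XOR 0 XOR 0 XOR 0 XOR 1 XOR 0 XOR 1 XOR 0 XOR 0 XOR 0 XOR 1 XOR 1 XOR 0 XOR 1 XOR 0 XOR 0 XOR 1 XOR 0 XOR 1 XOR 0 XOR 1 = 1

1


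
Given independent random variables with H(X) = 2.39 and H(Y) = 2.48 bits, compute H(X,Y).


For independent variables, H(X,Y) = H(X) + H(Y) = 2.39 + 2.48 = 4.87

4.87 bits


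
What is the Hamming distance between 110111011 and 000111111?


Count differing positions: ^ ^ . . . . ^ . . = 3 differences

3


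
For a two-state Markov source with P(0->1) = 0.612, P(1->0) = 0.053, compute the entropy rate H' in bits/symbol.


Stationary distribution: pi_0 = p10/(p01+p10) = 0.0797, pi_1 = 0.9203. Entropy rate H' = pi_0*H(p01) + pi_1*H(p10) = 0.0797*0.9635 + 0.9203*0.299 = 0.352

0.352 bits/symbol


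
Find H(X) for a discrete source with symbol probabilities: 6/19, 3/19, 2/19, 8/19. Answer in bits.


H = -sum(p_i * log2(p_i)). Terms: -(6/19)*log2(6/19) = 0.525147; -(3/19)*log2(3/19) = 0.420468; -(2/19)*log2(2/19) = 0.341887; -(8/19)*log2(8/19) = 0.525443. H = 0.525147 + 0.420468 + 0.341887 + 0.525443 = 1.8129

1.8129 bits


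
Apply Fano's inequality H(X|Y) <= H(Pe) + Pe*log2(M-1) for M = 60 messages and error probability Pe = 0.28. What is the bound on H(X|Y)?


H(Pe) = -Pe*log2(Pe) - (1-Pe)*log2(1-Pe) = -0.28*log2(0.28) - 0.72*log2(0.72) = 0.514220 + 0.341230 = 0.8555. Pe*log2(M-1) = 0.28*log2(59) = 1.647140. Bound = H(Pe) + Pe*log2(M-1) = 0.514220 + 0.341230 + 1.647140 = 2.5026

2.5026 bits


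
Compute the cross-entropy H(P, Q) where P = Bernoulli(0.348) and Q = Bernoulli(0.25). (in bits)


H(P,Q) = -p*log2(q) - (1-p)*log2(1-q). -0.348*log2(0.25) = 0.696000; -0.652*log2(0.75) = 0.270604. H(P,Q) = 0.696000 + 0.270604 = 0.9666

0.9666 bits


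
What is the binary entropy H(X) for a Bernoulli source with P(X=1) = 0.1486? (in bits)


H = -p*log2(p) - (1-p)*log2(1-p). -0.1486*log2(0.1486) = 0.408723; -0.8514*log2(0.8514) = 0.197602. H = 0.408723 + 0.197602 = 0.6063

0.6063 bits


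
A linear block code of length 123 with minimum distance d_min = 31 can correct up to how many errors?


Correction capability = floor((d-1)/2) = floor((31-1)/2) = 15

15 errors


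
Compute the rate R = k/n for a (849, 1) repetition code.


Rate = k/n = 1/849

1/849


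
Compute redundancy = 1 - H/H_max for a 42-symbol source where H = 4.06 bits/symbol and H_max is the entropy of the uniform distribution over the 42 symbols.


H_max = log2(K) = log2(42) = 5.3923 bits/symbol. Redundancy = 1 - H/H_max = 1 - 4.06/5.3923 = 1 - 0.7529 = 0.2471

0.2471


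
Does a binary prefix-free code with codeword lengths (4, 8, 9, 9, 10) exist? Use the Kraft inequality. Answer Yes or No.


Kraft sum = sum(2^(-l_i)) = 0.0713, need <= 1. Result: satisfied (a binary prefix-free code with these lengths exists)

Yes


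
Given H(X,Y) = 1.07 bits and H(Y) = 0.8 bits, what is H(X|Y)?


H(X|Y) = H(X,Y) - H(Y) = 1.07 - 0.8 = 0.27

0.27 bits


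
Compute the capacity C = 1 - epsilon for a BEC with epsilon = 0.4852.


C = 1 - epsilon = 1 - 0.4852 = 0.5148

0.5148 bits


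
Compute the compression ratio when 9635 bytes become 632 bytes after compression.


Ratio = original / compressed = 9635 / 632 = 15.2453

15.2453


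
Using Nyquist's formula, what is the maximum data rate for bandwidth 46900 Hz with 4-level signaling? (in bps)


Rate = 2 * B * log2(M) = 2 * 46900 * 2.0 = 187600.0

187600.0 bps


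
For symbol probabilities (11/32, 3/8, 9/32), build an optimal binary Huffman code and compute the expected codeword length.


Huffman construction (repeatedly merge the two least-probable nodes; each merge adds 1 bit to every symbol beneath it): 9/32 + 11/32 = 5/8; 3/8 + 5/8 = 1. Resulting codeword lengths (in the order the probabilities were given): (2, 1, 2). L_avg = sum(p_i * l_i) = 11/32*2 + 3/8*1 + 9/32*2 = 13/8 = 1.625

1.625 bits


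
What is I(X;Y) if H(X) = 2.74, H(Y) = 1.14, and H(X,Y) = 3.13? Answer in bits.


I(X;Y) = H(X) + H(Y) - H(X,Y) = 2.74 + 1.14 - 3.13 = 0.75

0.75 bits


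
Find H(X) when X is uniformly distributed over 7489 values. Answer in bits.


H = log2(n) = log2(7489) = 12.8706

12.8706 bits


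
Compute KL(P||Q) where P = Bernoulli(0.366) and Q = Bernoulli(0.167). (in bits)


KL = p*log2(p/q) + (1-p)*log2((1-p)/(1-q)) = 0.366*log2(0.366/0.167) + 0.634*log2(0.634/0.833) = 0.1646

0.1646 bits


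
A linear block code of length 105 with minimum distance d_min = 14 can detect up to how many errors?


Detection capability = d_min - 1 = 14 - 1 = 13

13 errors


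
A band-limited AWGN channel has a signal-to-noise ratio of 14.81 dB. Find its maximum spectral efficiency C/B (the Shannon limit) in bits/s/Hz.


SNR_linear = 10^(14.81/10) = 30.2691; C/B = log2(1 + SNR_linear) = log2(1 + 30.2691) = 4.9667

4.9667 bits/s/Hz


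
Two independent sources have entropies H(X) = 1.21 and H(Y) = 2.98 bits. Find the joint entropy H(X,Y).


For independent variables, H(X,Y) = H(X) + H(Y) = 1.21 + 2.98 = 4.19

4.19 bits


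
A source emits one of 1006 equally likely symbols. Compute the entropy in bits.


H = log2(n) = log2(1006) = 9.9744

9.9744 bits


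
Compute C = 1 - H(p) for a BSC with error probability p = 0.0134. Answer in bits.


H(p) = -p*log2(p) - (1-p)*log2(1-p) = -0.0134*log2(0.0134) - 0.9866*log2(0.9866) = 0.083370 + 0.019202 = 0.1026. C = 1 - H(p) = 1 - 0.1026 = 0.8974

0.8974 bits


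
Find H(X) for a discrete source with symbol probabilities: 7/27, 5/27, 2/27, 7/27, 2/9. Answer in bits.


H = -sum(p_i * log2(p_i)). Terms: -(7/27)*log2(7/27) = 0.504916; -(5/27)*log2(5/27) = 0.450548; -(2/27)*log2(2/27) = 0.278140; -(7/27)*log2(7/27) = 0.504916; -(2/9)*log2(2/9) = 0.482206. H = 0.504916 + 0.450548 + 0.278140 + 0.504916 + 0.482206 = 2.2207

2.2207 bits


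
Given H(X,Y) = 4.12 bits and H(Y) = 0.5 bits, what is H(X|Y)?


H(X|Y) = H(X,Y) - H(Y) = 4.12 - 0.5 = 3.62

3.62 bits


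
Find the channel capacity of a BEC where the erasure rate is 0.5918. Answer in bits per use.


C = 1 - epsilon = 1 - 0.5918 = 0.4082

0.4082 bits


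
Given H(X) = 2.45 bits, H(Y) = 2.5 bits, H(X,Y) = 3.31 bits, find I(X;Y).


I(X;Y) = H(X) + H(Y) - H(X,Y) = 2.45 + 2.5 - 3.31 = 1.64

1.64 bits


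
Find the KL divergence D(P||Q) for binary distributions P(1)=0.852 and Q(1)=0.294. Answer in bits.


KL = p*log2(p/q) + (1-p)*log2((1-p)/(1-q)) = 0.852*log2(0.852/0.294) + 0.148*log2(0.148/0.706) = 0.9742

0.9742 bits


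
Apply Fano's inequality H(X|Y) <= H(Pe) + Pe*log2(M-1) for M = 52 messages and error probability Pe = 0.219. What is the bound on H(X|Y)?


H(Pe) = -Pe*log2(Pe) - (1-Pe)*log2(1-Pe) = -0.219*log2(0.219) - 0.781*log2(0.781) = 0.479828 + 0.278509 = 0.7583. Pe*log2(M-1) = 0.219*log2(51) = 1.242261. Bound = H(Pe) + Pe*log2(M-1) = 0.479828 + 0.278509 + 1.242261 = 2.0006

2.0006 bits


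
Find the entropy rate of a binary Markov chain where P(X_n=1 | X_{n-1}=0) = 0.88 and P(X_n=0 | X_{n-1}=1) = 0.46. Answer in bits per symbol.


Stationary distribution: pi_0 = p10/(p01+p10) = 0.3433, pi_1 = 0.6567. Entropy rate H' = pi_0*H(p01) + pi_1*H(p10) = 0.3433*0.5294 + 0.6567*0.9954 = 0.8354

0.8354 bits/symbol


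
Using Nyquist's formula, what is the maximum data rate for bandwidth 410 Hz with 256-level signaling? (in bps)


Rate = 2 * B * log2(M) = 2 * 410 * 8.0 = 6560.0

6560.0 bps


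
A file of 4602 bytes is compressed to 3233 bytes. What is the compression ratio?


Ratio = original / compressed = 4602 / 3233 = 1.4234

1.4234


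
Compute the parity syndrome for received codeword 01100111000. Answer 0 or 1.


Syndrome = XOR of all bits = 0 XOR 1 XOR 1 XOR 0 XOR 0 XOR 1 XOR 1 XOR 1 XOR 0 XOR 0 XOR 0 = 1

1


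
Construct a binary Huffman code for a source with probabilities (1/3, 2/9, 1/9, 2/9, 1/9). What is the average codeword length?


Huffman construction (repeatedly merge the two least-probable nodes; each merge adds 1 bit to every symbol beneath it): 1/9 + 1/9 = 2/9; 2/9 + 2/9 = 4/9; 2/9 + 1/3 = 5/9; 4/9 + 5/9 = 1. Resulting codeword lengths (in the order the probabilities were given): (2, 2, 3, 2, 3). L_avg = sum(p_i * l_i) = 1/3*2 + 2/9*2 + 1/9*3 + 2/9*2 + 1/9*3 = 20/9 = 2.2222

2.2222 bits


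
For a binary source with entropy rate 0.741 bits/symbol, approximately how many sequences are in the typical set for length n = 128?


log2|A_typical| = nH = 128 * 0.741 = 94.848, so |A_typical| ~ 2^94.848 = 3.565e+28

3.565e+28


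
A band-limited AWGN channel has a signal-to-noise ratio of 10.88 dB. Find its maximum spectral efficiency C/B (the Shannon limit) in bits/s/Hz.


SNR_linear = 10^(10.88/10) = 12.2462; C/B = log2(1 + SNR_linear) = log2(1 + 12.2462) = 3.7275

3.7275 bits/s/Hz


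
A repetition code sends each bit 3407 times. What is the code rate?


Rate = k/n = 1/3407

1/3407


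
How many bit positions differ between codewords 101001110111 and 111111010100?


Count differing positions: . ^ . ^ ^ . ^ . . . ^ ^ = 6 differences

6


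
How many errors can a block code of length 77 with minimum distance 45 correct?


Correction capability = floor((d-1)/2) = floor((45-1)/2) = 22

22 errors


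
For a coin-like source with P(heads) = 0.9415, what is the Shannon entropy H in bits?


H = -p*log2(p) - (1-p)*log2(1-p). -0.9415*log2(0.9415) = 0.081879; -0.0585*log2(0.0585) = 0.239582. H = 0.081879 + 0.239582 = 0.3215

0.3215 bits


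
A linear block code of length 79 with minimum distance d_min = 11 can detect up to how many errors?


Detection capability = d_min - 1 = 11 - 1 = 10

10 errors


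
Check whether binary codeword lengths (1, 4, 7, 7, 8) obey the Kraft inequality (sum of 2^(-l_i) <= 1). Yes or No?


Kraft sum = sum(2^(-l_i)) = 0.582, need <= 1. Result: satisfied (a binary prefix-free code with these lengths exists)

Yes


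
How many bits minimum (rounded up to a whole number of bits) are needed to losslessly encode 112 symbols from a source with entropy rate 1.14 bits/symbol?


Minimum bits >= n * H = 112 * 1.14 = 127.68, rounded up to a whole number of bits = 128

128 bits


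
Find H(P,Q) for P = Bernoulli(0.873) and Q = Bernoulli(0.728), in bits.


H(P,Q) = -p*log2(q) - (1-p)*log2(1-q). -0.873*log2(0.728) = 0.399825; -0.127*log2(0.272) = 0.238547. H(P,Q) = 0.399825 + 0.238547 = 0.6384

0.6384 bits


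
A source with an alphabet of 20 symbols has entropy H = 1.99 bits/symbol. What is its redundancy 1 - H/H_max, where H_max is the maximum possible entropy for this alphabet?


H_max = log2(K) = log2(20) = 4.3219 bits/symbol. Redundancy = 1 - H/H_max = 1 - 1.99/4.3219 = 1 - 0.4604 = 0.5396

0.5396


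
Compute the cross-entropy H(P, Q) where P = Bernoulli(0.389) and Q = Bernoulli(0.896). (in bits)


H(P,Q) = -p*log2(q) - (1-p)*log2(1-q). -0.389*log2(0.896) = 0.061629; -0.611*log2(0.104) = 1.995126. H(P,Q) = 0.061629 + 1.995126 = 2.0568

2.0568 bits


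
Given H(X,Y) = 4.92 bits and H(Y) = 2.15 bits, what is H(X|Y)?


H(X|Y) = H(X,Y) - H(Y) = 4.92 - 2.15 = 2.77

2.77 bits


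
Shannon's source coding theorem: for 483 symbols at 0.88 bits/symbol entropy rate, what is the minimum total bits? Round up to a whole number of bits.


Minimum bits >= n * H = 483 * 0.88 = 425.04, rounded up to a whole number of bits = 426

426 bits


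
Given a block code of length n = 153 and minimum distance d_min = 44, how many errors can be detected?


Detection capability = d_min - 1 = 44 - 1 = 43

43 errors


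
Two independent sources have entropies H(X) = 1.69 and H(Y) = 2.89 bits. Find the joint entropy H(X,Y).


For independent variables, H(X,Y) = H(X) + H(Y) = 1.69 + 2.89 = 4.58

4.58 bits


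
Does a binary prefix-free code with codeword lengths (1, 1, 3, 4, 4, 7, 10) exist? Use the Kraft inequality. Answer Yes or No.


Kraft sum = sum(2^(-l_i)) = 1.2588, need <= 1. Result: violated (a binary prefix-free code with these lengths cannot exist)

No


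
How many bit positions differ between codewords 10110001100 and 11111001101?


Count differing positions: . ^ . . ^ . . . . . ^ = 3 differences

3


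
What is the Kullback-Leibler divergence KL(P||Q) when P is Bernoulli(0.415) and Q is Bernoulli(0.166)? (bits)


KL = p*log2(p/q) + (1-p)*log2((1-p)/(1-q)) = 0.415*log2(0.415/0.166) + 0.585*log2(0.585/0.834) = 0.2493

0.2493 bits


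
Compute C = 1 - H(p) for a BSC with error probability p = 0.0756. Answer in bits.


H(p) = -p*log2(p) - (1-p)*log2(1-p) = -0.0756*log2(0.0756) - 0.9244*log2(0.9244) = 0.281646 + 0.104837 = 0.3865. C = 1 - H(p) = 1 - 0.3865 = 0.6135

0.6135 bits


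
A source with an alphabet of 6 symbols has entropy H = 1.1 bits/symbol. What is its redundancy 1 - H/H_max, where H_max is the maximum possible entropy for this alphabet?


H_max = log2(K) = log2(6) = 2.585 bits/symbol. Redundancy = 1 - H/H_max = 1 - 1.1/2.585 = 1 - 0.4255 = 0.5745

0.5745


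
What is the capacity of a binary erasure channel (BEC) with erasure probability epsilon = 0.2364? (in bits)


C = 1 - epsilon = 1 - 0.2364 = 0.7636

0.7636 bits


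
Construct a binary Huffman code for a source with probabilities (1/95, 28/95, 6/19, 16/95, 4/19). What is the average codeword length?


Huffman construction (repeatedly merge the two least-probable nodes; each merge adds 1 bit to every symbol beneath it): 1/95 + 16/95 = 17/95; 17/95 + 4/19 = 37/95; 28/95 + 6/19 = 58/95; 37/95 + 58/95 = 1. Resulting codeword lengths (in the order the probabilities were given): (3, 2, 2, 3, 2). L_avg = sum(p_i * l_i) = 1/95*3 + 28/95*2 + 6/19*2 + 16/95*3 + 4/19*2 = 207/95 = 2.1789

2.1789 bits


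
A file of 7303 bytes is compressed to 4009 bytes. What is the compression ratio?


Ratio = original / compressed = 7303 / 4009 = 1.8217

1.8217


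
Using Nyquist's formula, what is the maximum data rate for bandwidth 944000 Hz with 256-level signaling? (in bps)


Rate = 2 * B * log2(M) = 2 * 944000 * 8.0 = 15104000.0

15104000.0 bps


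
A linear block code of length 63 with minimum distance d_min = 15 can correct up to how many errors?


Correction capability = floor((d-1)/2) = floor((15-1)/2) = 7

7 errors


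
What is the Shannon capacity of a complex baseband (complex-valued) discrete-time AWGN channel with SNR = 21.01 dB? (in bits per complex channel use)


SNR_linear = 10^(21.01/10) = 126.1828; C = log2(1 + SNR_linear) = log2(1 + 126.1828) = 6.9908

6.9908 bits/channel use


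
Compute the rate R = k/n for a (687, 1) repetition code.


Rate = k/n = 1/687

1/687


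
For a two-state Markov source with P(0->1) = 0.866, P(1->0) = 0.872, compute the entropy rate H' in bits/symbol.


Stationary distribution: pi_0 = p10/(p01+p10) = 0.5017, pi_1 = 0.4983. Entropy rate H' = pi_0*H(p01) + pi_1*H(p10) = 0.5017*0.5683 + 0.4983*0.5519 = 0.5601

0.5601 bits/symbol


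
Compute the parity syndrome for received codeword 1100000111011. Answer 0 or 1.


Syndrome = XOR of all bits = 1 XOR 1 XOR 0 XOR 0 XOR 0 XOR 0 XOR 0 XOR 1 XOR 1 XOR 1 XOR 0 XOR 1 XOR 1 = 1

1


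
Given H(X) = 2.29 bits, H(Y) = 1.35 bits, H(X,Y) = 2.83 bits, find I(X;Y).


I(X;Y) = H(X) + H(Y) - H(X,Y) = 2.29 + 1.35 - 2.83 = 0.81

0.81 bits


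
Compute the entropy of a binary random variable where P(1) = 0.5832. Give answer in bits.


H = -p*log2(p) - (1-p)*log2(1-p). -0.5832*log2(0.5832) = 0.453693; -0.4168*log2(0.4168) = 0.526240. H = 0.453693 + 0.526240 = 0.9799

0.9799 bits


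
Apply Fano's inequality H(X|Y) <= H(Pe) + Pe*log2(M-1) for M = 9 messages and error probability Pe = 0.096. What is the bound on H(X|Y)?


H(Pe) = -Pe*log2(Pe) - (1-Pe)*log2(1-Pe) = -0.096*log2(0.096) - 0.904*log2(0.904) = 0.324559 + 0.131627 = 0.4562. Pe*log2(M-1) = 0.096*log2(8) = 0.288000. Bound = H(Pe) + Pe*log2(M-1) = 0.324559 + 0.131627 + 0.288000 = 0.7442

0.7442 bits


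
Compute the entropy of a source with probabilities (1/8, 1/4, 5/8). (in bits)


H = -sum(p_i * log2(p_i)). Terms: -(1/8)*log2(1/8) = 0.375000; -(1/4)*log2(1/4) = 0.500000; -(5/8)*log2(5/8) = 0.423795. H = 0.375000 + 0.500000 + 0.423795 = 1.2988

1.2988 bits


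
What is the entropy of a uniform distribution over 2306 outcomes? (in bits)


H = log2(n) = log2(2306) = 11.1712

11.1712 bits


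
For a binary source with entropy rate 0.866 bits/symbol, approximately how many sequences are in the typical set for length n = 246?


log2|A_typical| = nH = 246 * 0.866 = 213.036, so |A_typical| ~ 2^213.036 = 1.350e+64

1.350e+64


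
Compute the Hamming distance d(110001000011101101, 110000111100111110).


Count differing positions: . . . . . ^ ^ ^ ^ ^ ^ ^ . ^ . . ^ ^ = 10 differences

10


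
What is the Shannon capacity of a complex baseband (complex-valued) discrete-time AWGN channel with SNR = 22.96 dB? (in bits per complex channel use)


SNR_linear = 10^(22.96/10) = 197.697; C = log2(1 + SNR_linear) = log2(1 + 197.697) = 7.6344

7.6344 bits/channel use


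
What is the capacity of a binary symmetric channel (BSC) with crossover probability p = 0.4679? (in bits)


H(p) = -p*log2(p) - (1-p)*log2(1-p) = -0.4679*log2(0.4679) - 0.5321*log2(0.5321) = 0.512691 + 0.484334 = 0.997. C = 1 - H(p) = 1 - 0.997 = 0.003

0.003 bits


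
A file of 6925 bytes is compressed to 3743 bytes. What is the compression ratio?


Ratio = original / compressed = 6925 / 3743 = 1.8501

1.8501


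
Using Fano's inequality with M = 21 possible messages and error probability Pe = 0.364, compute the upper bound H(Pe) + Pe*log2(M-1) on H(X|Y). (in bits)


H(Pe) = -Pe*log2(Pe) - (1-Pe)*log2(1-Pe) = -0.364*log2(0.364) - 0.636*log2(0.636) = 0.530708 + 0.415245 = 0.946. Pe*log2(M-1) = 0.364*log2(20) = 1.573182. Bound = H(Pe) + Pe*log2(M-1) = 0.530708 + 0.415245 + 1.573182 = 2.5191

2.5191 bits


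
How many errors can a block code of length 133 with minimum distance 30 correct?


Correction capability = floor((d-1)/2) = floor((30-1)/2) = 14

14 errors


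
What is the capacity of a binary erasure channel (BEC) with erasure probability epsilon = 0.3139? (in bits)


C = 1 - epsilon = 1 - 0.3139 = 0.6861

0.6861 bits


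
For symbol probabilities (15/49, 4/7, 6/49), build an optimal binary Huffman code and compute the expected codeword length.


Huffman construction (repeatedly merge the two least-probable nodes; each merge adds 1 bit to every symbol beneath it): 6/49 + 15/49 = 3/7; 3/7 + 4/7 = 1. Resulting codeword lengths (in the order the probabilities were given): (2, 1, 2). L_avg = sum(p_i * l_i) = 15/49*2 + 4/7*1 + 6/49*2 = 10/7 = 1.4286

1.4286 bits


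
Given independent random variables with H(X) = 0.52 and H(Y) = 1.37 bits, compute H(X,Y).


For independent variables, H(X,Y) = H(X) + H(Y) = 0.52 + 1.37 = 1.89

1.89 bits


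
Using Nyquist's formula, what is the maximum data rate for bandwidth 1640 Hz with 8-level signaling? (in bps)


Rate = 2 * B * log2(M) = 2 * 1640 * 3.0 = 9840.0

9840.0 bps


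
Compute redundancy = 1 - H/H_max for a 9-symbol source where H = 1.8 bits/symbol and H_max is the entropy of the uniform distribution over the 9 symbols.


H_max = log2(K) = log2(9) = 3.1699 bits/symbol. Redundancy = 1 - H/H_max = 1 - 1.8/3.1699 = 1 - 0.5678 = 0.4322

0.4322


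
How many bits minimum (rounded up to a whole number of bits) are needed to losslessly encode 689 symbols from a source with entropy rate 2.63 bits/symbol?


Minimum bits >= n * H = 689 * 2.63 = 1812.07, rounded up to a whole number of bits = 1813

1813 bits


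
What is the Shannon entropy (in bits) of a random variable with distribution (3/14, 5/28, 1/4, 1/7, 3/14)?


H = -sum(p_i * log2(p_i)). Terms: -(3/14)*log2(3/14) = 0.476227; -(5/28)*log2(5/28) = 0.443826; -(1/4)*log2(1/4) = 0.500000; -(1/7)*log2(1/7) = 0.401051; -(3/14)*log2(3/14) = 0.476227. H = 0.476227 + 0.443826 + 0.500000 + 0.401051 + 0.476227 = 2.2973

2.2973 bits


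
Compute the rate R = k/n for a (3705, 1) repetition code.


Rate = k/n = 1/3705

1/3705


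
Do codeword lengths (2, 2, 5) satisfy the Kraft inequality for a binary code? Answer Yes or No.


Kraft sum = sum(2^(-l_i)) = 0.5312, need <= 1. Result: satisfied (a binary prefix-free code with these lengths exists)

Yes


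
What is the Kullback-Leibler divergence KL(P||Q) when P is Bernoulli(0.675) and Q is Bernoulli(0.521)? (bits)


KL = p*log2(p/q) + (1-p)*log2((1-p)/(1-q)) = 0.675*log2(0.675/0.521) + 0.325*log2(0.325/0.479) = 0.0703

0.0703 bits


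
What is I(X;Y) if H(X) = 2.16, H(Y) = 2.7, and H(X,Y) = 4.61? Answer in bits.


I(X;Y) = H(X) + H(Y) - H(X,Y) = 2.16 + 2.7 - 4.61 = 0.25

0.25 bits


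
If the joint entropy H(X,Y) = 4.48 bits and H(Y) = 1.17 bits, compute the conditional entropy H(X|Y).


H(X|Y) = H(X,Y) - H(Y) = 4.48 - 1.17 = 3.31

3.31 bits


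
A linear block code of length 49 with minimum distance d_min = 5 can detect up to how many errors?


Detection capability = d_min - 1 = 5 - 1 = 4

4 errors


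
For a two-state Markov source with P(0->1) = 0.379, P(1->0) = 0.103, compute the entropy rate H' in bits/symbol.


Stationary distribution: pi_0 = p10/(p01+p10) = 0.2137, pi_1 = 0.7863. Entropy rate H' = pi_0*H(p01) + pi_1*H(p10) = 0.2137*0.9573 + 0.7863*0.4784 = 0.5808

0.5808 bits/symbol


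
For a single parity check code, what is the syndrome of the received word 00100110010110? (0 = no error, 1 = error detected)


Syndrome = XOR of all bits = 0 XOR 0 XOR 1 XOR 0 XOR 0 XOR 1 XOR 1 XOR 0 XOR 0 XOR 1 XOR 0 XOR 1 XOR 1 XOR 0 = 0

0


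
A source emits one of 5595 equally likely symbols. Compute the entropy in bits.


H = log2(n) = log2(5595) = 12.4499

12.4499 bits


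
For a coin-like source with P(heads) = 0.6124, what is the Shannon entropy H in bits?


H = -p*log2(p) - (1-p)*log2(1-p). -0.6124*log2(0.6124) = 0.433245; -0.3876*log2(0.3876) = 0.529989. H = 0.433245 + 0.529989 = 0.9632

0.9632 bits


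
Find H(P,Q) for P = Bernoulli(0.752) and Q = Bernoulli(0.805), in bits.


H(P,Q) = -p*log2(q) - (1-p)*log2(1-q). -0.752*log2(0.805) = 0.235330; -0.248*log2(0.195) = 0.584897. H(P,Q) = 0.235330 + 0.584897 = 0.8202

0.8202 bits


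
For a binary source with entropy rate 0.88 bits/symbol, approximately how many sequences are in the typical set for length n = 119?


log2|A_typical| = nH = 119 * 0.88 = 104.72, so |A_typical| ~ 2^104.72 = 3.341e+31

3.341e+31


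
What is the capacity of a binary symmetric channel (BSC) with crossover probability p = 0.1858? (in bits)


H(p) = -p*log2(p) - (1-p)*log2(1-p) = -0.1858*log2(0.1858) - 0.8142*log2(0.8142) = 0.451155 + 0.241447 = 0.6926. C = 1 - H(p) = 1 - 0.6926 = 0.3074

0.3074 bits


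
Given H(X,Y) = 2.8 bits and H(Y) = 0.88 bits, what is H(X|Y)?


H(X|Y) = H(X,Y) - H(Y) = 2.8 - 0.88 = 1.92

1.92 bits


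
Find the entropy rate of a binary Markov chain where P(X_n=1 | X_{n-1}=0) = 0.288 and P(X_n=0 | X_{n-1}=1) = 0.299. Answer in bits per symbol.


Stationary distribution: pi_0 = p10/(p01+p10) = 0.5094, pi_1 = 0.4906. Entropy rate H' = pi_0*H(p01) + pi_1*H(p10) = 0.5094*0.8661 + 0.4906*0.8801 = 0.873

0.873 bits/symbol


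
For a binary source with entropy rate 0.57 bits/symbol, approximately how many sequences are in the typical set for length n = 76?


log2|A_typical| = nH = 76 * 0.57 = 43.32, so |A_typical| ~ 2^43.32 = 1.098e+13

1.098e+13


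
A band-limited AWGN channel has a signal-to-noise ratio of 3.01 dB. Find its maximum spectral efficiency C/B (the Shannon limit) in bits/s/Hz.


SNR_linear = 10^(3.01/10) = 1.9999; C/B = log2(1 + SNR_linear) = log2(1 + 1.9999) = 1.5849

1.5849 bits/s/Hz


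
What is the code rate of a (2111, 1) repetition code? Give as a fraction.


Rate = k/n = 1/2111

1/2111


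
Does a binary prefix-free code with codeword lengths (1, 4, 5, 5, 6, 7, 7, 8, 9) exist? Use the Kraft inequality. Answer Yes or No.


Kraft sum = sum(2^(-l_i)) = 0.6621, need <= 1. Result: satisfied (a binary prefix-free code with these lengths exists)

Yes


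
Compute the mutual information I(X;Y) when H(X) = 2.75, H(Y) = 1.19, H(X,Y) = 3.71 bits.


I(X;Y) = H(X) + H(Y) - H(X,Y) = 2.75 + 1.19 - 3.71 = 0.23

0.23 bits


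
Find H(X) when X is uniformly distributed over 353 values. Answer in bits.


H = log2(n) = log2(353) = 8.4635

8.4635 bits


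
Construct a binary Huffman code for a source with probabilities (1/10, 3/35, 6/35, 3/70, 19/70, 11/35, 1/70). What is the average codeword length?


Huffman construction (repeatedly merge the two least-probable nodes; each merge adds 1 bit to every symbol beneath it): 1/70 + 3/70 = 2/35; 2/35 + 3/35 = 1/7; 1/10 + 1/7 = 17/70; 6/35 + 17/70 = 29/70; 19/70 + 11/35 = 41/70; 29/70 + 41/70 = 1. Resulting codeword lengths (in the order the probabilities were given): (3, 4, 2, 5, 2, 2, 5). L_avg = sum(p_i * l_i) = 1/10*3 + 3/35*4 + 6/35*2 + 3/70*5 + 19/70*2 + 11/35*2 + 1/70*5 = 171/70 = 2.4429

2.4429 bits


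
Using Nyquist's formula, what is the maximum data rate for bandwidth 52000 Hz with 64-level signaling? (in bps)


Rate = 2 * B * log2(M) = 2 * 52000 * 6.0 = 624000.0

624000.0 bps


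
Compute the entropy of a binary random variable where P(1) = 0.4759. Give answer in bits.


H = -p*log2(p) - (1-p)*log2(1-p). -0.4759*log2(0.4759) = 0.509817; -0.5241*log2(0.5241) = 0.488506. H = 0.509817 + 0.488506 = 0.9983

0.9983 bits
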